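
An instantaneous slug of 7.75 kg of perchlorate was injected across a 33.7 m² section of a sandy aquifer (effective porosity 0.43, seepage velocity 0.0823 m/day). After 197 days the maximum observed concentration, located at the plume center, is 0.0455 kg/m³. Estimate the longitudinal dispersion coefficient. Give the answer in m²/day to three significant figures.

At the plume center C_max = M/(n_e·A·√(4πDt)), so D = M²/(4πt·(n_e·A·C_max)²).
n_e·A·C_max = 0.43 × 33.7 × 0.0455 = 0.6593 kg/m.
D = 7.75²/(4π × 197 × 0.6593²) = 0.0558 m²/day.

0.0558 m²/day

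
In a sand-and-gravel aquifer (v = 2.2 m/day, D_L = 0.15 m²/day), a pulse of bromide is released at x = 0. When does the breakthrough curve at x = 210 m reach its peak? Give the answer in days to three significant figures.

For the 1D instantaneous-source solution, setting ∂C/∂t = 0 at fixed x gives v²t² + 2Dt − x² = 0, so t = (√(D² + v²x²) − D)/v².
√(D² + v²x²) = √(0.15² + 2.2² × 210²) = 462.0; v² = 4.84.
t = (462.0 − 0.15)/4.84 = 95.4 days (vs. the pure-advection estimate x/v = 95.5 d).

95.4 days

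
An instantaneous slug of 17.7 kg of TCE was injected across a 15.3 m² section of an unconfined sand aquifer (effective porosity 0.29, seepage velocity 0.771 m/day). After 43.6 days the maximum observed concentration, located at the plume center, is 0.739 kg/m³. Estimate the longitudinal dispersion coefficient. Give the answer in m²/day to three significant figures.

At the plume center C_max = M/(n_e·A·√(4πDt)), so D = M²/(4πt·(n_e·A·C_max)²).
n_e·A·C_max = 0.29 × 15.3 × 0.739 = 3.279 kg/m.
D = 17.7²/(4π × 43.6 × 3.279²) = 0.0532 m²/day.

0.0532 m²/day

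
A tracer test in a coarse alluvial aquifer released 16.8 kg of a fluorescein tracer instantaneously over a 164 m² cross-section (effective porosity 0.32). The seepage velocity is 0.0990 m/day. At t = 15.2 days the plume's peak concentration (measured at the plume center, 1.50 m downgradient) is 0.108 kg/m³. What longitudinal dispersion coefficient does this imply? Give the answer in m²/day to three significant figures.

0.0460 m²/day

At the plume center C_max = M/(n_e·A·√(4πDt)), so D = M²/(4πt·(n_e·A·C_max)²).
n_e·A·C_max = 0.32 × 164 × 0.108 = 5.668 kg/m.
D = 16.8²/(4π × 15.2 × 5.668²) = 0.0460 m²/day.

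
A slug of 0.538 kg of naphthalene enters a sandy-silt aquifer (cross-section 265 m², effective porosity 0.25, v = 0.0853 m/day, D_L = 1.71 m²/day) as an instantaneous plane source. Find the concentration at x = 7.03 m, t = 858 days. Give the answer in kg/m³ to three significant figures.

For an instantaneous plane source, C(x,t) = M/(n_e·A·√(4πDt)) · exp(−(x−vt)²/(4Dt)), with n_e·A the pore (flow) area.
Plume center vt = 0.0853 × 858 = 73.1874 m, so the well at 7.03 m is 66.1574 m upgradient of the peak.
√(4πDt) = 135.8 m, giving peak height M/(n_e·A·√(4πDt)) = 0.538/(0.25 × 265 × 135.8) = 5.980e-05 kg/m³.
(x−vt)²/(4Dt) = (-66.1574)²/(4 × 1.71 × 858) = 0.7458; exp(−0.7458) = 0.4744.
C = 5.980e-05 × 0.4744 = 2.84e-05 kg/m³.

2.84e-05 kg/m³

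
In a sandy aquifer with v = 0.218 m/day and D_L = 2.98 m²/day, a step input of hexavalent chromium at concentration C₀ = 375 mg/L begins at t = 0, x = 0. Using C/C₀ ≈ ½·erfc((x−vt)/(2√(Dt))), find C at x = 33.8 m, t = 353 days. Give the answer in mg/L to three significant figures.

For a continuous step input, C/C₀ ≈ ½·erfc((x−vt)/(2√(Dt))).
vt = 0.218 × 353 = 76.954 m and 2√(Dt) = 2√(2.98 × 353) = 64.87 m.
Argument (x−vt)/(2√(Dt)) = (33.8 − 76.954)/64.87 = -0.6652; ½·erfc(-0.6652) = 0.8266.
C = 375 × 0.8266 = 310 mg/L.

310 mg/L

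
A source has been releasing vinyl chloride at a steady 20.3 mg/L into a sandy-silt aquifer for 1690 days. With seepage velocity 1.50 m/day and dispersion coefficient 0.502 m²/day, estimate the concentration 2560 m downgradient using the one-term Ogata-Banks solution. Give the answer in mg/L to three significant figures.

For a continuous step input, C/C₀ ≈ ½·erfc((x−vt)/(2√(Dt))).
vt = 1.50 × 1690 = 2535 m and 2√(Dt) = 2√(0.502 × 1690) = 58.25 m.
Argument (x−vt)/(2√(Dt)) = (2560 − 2535)/58.25 = 0.4292; ½·erfc(0.4292) = 0.2719.
C = 20.3 × 0.2719 = 5.52 mg/L.

5.52 mg/L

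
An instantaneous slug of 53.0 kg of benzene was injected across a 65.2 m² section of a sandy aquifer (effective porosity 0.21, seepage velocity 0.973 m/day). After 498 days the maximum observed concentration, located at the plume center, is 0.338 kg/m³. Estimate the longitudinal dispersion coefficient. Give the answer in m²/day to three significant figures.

At the plume center C_max = M/(n_e·A·√(4πDt)), so D = M²/(4πt·(n_e·A·C_max)²).
n_e·A·C_max = 0.21 × 65.2 × 0.338 = 4.628 kg/m.
D = 53.0²/(4π × 498 × 4.628²) = 0.0210 m²/day.

0.0210 m²/day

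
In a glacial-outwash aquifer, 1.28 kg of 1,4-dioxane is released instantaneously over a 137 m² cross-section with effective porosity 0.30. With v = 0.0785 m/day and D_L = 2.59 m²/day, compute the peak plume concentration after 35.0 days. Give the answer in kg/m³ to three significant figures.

0.000923 kg/m³

The peak of an instantaneous 1D plume sits at x = vt; there the Gaussian factor is 1 and C_max = M/(n_e·A·√(4πDt)), where n_e·A is the pore area the mass is dissolved in.
√(4πDt) = √(4π × 2.59 × 35.0) = 33.75 m, so C_max = 1.28/(0.30 × 137 × 33.75) = 0.000923 kg/m³.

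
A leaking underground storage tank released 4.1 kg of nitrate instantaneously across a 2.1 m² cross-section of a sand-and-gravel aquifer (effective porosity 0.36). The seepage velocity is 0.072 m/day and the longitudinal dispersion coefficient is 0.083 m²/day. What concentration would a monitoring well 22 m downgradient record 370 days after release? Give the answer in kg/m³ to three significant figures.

For an instantaneous plane source, C(x,t) = M/(n_e·A·√(4πDt)) · exp(−(x−vt)²/(4Dt)), with n_e·A the pore (flow) area.
Plume center vt = 0.072 × 370 = 26.64 m, so the well at 22 m is 4.64 m upgradient of the peak.
√(4πDt) = 19.64 m, giving peak height M/(n_e·A·√(4πDt)) = 4.1/(0.36 × 2.1 × 19.64) = 0.2761 kg/m³.
(x−vt)²/(4Dt) = (-4.64)²/(4 × 0.083 × 370) = 0.1753; exp(−0.1753) = 0.8392.
C = 0.2761 × 0.8392 = 0.232 kg/m³.

0.232 kg/m³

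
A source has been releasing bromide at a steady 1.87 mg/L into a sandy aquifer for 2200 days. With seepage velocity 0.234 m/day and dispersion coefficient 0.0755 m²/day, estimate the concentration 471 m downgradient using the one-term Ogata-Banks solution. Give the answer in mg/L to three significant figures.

For a continuous step input, C/C₀ ≈ ½·erfc((x−vt)/(2√(Dt))).
vt = 0.234 × 2200 = 514.8 m and 2√(Dt) = 2√(0.0755 × 2200) = 25.78 m.
Argument (x−vt)/(2√(Dt)) = (471 − 514.8)/25.78 = -1.699; ½·erfc(-1.699) = 0.9919.
C = 1.87 × 0.9919 = 1.85 mg/L.

1.85 mg/L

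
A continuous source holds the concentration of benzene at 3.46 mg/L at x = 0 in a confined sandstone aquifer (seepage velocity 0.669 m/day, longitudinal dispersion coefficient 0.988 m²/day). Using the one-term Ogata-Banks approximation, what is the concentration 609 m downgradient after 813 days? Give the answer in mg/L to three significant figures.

0.180 mg/L

For a continuous step input, C/C₀ ≈ ½·erfc((x−vt)/(2√(Dt))).
vt = 0.669 × 813 = 543.897 m and 2√(Dt) = 2√(0.988 × 813) = 56.68 m.
Argument (x−vt)/(2√(Dt)) = (609 − 543.897)/56.68 = 1.149; ½·erfc(1.149) = 0.05209.
C = 3.46 × 0.05209 = 0.180 mg/L.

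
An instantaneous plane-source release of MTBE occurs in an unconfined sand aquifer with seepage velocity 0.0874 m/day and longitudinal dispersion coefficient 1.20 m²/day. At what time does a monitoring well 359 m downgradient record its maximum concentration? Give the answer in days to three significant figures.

For the 1D instantaneous-source solution, setting ∂C/∂t = 0 at fixed x gives v²t² + 2Dt − x² = 0, so t = (√(D² + v²x²) − D)/v².
√(D² + v²x²) = √(1.20² + 0.0874² × 359²) = 31.40; v² = 0.00763876.
t = (31.40 − 1.20)/0.00763876 = 3950 days (vs. the pure-advection estimate x/v = 4110 d).

3950 days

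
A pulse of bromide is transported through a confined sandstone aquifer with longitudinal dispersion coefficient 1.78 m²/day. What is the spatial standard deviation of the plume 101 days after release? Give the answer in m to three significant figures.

19.0 m

Dispersive spreading gives a Gaussian with σ² = 2Dt; advection only shifts the center.
σ = √(2 × 1.78 × 101) = 19.0 m.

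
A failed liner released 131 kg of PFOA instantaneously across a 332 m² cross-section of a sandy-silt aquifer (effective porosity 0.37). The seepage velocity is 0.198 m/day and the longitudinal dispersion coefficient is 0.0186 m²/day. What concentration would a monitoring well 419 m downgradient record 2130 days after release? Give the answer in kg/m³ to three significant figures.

0.0456 kg/m³

For an instantaneous plane source, C(x,t) = M/(n_e·A·√(4πDt)) · exp(−(x−vt)²/(4Dt)), with n_e·A the pore (flow) area.
Plume center vt = 0.198 × 2130 = 421.74 m, so the well at 419 m is 2.74 m upgradient of the peak.
√(4πDt) = 22.31 m, giving peak height M/(n_e·A·√(4πDt)) = 131/(0.37 × 332 × 22.31) = 0.04780 kg/m³.
(x−vt)²/(4Dt) = (-2.74)²/(4 × 0.0186 × 2130) = 0.04737; exp(−0.04737) = 0.9537.
C = 0.04780 × 0.9537 = 0.0456 kg/m³.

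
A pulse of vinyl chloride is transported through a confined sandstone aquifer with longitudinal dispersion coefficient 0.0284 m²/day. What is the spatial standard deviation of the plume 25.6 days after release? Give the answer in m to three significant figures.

1.21 m

Dispersive spreading gives a Gaussian with σ² = 2Dt; advection only shifts the center.
σ = √(2 × 0.0284 × 25.6) = 1.21 m.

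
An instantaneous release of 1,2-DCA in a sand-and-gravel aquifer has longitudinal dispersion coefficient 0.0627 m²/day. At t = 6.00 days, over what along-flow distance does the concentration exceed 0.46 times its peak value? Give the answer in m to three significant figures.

2.16 m

The plume is Gaussian with σ = √(2Dt) = √(2 × 0.0627 × 6.00) = 0.8674 m.
C/C_peak = exp(−Δx²/(2σ²)) = 0.46 ⇒ Δx = σ·√(−2 ln 0.46) = 0.8674 × 1.246 = 1.081 m.
Width = 2Δx = 2.16 m.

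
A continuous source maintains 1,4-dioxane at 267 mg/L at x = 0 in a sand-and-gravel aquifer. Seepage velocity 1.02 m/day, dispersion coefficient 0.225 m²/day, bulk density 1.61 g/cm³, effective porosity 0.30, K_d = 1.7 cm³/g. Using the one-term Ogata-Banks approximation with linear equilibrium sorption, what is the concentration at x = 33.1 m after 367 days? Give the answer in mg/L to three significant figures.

Retardation factor R = 1 + ρ_b·K_d/n = 1 + 1.61 × 1.7/0.30 = 10.12.
Sorption retards both mechanisms: v_R = v/R = 0.1008 m/day, D_R = D/R = 0.02223 m²/day.
v_R·t = 0.1008 × 367 = 36.9936 m; 2√(D_R t) = 5.713 m; argument = (33.1 − 36.9936)/5.713 = -0.6815.
C = C₀ × ½·erfc(-0.6815) = 267 × 0.8324 = 222 mg/L.

222 mg/L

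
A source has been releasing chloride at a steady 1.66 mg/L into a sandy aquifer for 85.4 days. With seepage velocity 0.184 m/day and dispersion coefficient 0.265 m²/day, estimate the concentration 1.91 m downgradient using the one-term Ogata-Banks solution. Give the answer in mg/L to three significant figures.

1.63 mg/L

For a continuous step input, C/C₀ ≈ ½·erfc((x−vt)/(2√(Dt))).
vt = 0.184 × 85.4 = 15.7136 m and 2√(Dt) = 2√(0.265 × 85.4) = 9.514 m.
Argument (x−vt)/(2√(Dt)) = (1.91 − 15.7136)/9.514 = -1.451; ½·erfc(-1.451) = 0.9799.
C = 1.66 × 0.9799 = 1.63 mg/L.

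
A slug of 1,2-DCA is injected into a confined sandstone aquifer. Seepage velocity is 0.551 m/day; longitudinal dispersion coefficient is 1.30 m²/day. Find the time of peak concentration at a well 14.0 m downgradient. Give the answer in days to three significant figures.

For the 1D instantaneous-source solution, setting ∂C/∂t = 0 at fixed x gives v²t² + 2Dt − x² = 0, so t = (√(D² + v²x²) − D)/v².
√(D² + v²x²) = √(1.30² + 0.551² × 14.0²) = 7.823; v² = 0.303601.
t = (7.823 − 1.30)/0.303601 = 21.5 days (vs. the pure-advection estimate x/v = 25.4 d).

21.5 days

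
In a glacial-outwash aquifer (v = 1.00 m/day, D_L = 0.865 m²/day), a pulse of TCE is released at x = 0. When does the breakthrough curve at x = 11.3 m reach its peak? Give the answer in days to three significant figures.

10.5 days

For the 1D instantaneous-source solution, setting ∂C/∂t = 0 at fixed x gives v²t² + 2Dt − x² = 0, so t = (√(D² + v²x²) − D)/v².
√(D² + v²x²) = √(0.865² + 1.00² × 11.3²) = 11.33; v² = 1.
t = (11.33 − 0.865)/1 = 10.5 days (vs. the pure-advection estimate x/v = 11.3 d).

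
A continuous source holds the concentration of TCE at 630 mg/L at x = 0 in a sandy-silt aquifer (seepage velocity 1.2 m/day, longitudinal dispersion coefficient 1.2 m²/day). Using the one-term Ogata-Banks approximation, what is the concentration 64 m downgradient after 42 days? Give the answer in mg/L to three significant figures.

55.3 mg/L

For a continuous step input, C/C₀ ≈ ½·erfc((x−vt)/(2√(Dt))).
vt = 1.2 × 42 = 50.4 m and 2√(Dt) = 2√(1.2 × 42) = 14.20 m.
Argument (x−vt)/(2√(Dt)) = (64 − 50.4)/14.20 = 0.9577; ½·erfc(0.9577) = 0.08781.
C = 630 × 0.08781 = 55.3 mg/L.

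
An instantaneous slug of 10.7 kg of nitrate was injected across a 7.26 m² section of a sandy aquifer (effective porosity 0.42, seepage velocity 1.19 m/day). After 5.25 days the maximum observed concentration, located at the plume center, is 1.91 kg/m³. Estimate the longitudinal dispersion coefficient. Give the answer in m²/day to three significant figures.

At the plume center C_max = M/(n_e·A·√(4πDt)), so D = M²/(4πt·(n_e·A·C_max)²).
n_e·A·C_max = 0.42 × 7.26 × 1.91 = 5.824 kg/m.
D = 10.7²/(4π × 5.25 × 5.824²) = 0.0512 m²/day.

0.0512 m²/day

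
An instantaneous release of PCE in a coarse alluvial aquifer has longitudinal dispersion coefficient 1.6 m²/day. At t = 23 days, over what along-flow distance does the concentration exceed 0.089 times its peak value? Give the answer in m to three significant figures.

The plume is Gaussian with σ = √(2Dt) = √(2 × 1.6 × 23) = 8.579 m.
C/C_peak = exp(−Δx²/(2σ²)) = 0.089 ⇒ Δx = σ·√(−2 ln 0.089) = 8.579 × 2.200 = 18.87 m.
Width = 2Δx = 37.7 m.

37.7 m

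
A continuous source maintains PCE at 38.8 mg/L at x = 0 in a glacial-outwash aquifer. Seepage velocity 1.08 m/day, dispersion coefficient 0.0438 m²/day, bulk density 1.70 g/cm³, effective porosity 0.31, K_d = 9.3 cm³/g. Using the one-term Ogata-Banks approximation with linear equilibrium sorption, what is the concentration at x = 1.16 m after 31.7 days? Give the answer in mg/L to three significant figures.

Retardation factor R = 1 + ρ_b·K_d/n = 1 + 1.70 × 9.3/0.31 = 52.00.
Sorption retards both mechanisms: v_R = v/R = 0.02077 m/day, D_R = D/R = 0.0008423 m²/day.
v_R·t = 0.02077 × 31.7 = 0.658409 m; 2√(D_R t) = 0.3268 m; argument = (1.16 − 0.658409)/0.3268 = 1.535.
C = C₀ × ½·erfc(1.535) = 38.8 × 0.01497 = 0.581 mg/L.

0.581 mg/L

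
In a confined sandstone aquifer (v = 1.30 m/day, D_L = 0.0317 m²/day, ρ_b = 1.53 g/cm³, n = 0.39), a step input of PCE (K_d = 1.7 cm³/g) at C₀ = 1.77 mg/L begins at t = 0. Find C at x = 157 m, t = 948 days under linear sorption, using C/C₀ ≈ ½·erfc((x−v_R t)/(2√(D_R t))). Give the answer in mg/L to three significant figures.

Retardation factor R = 1 + ρ_b·K_d/n = 1 + 1.53 × 1.7/0.39 = 7.669.
Sorption retards both mechanisms: v_R = v/R = 0.1695 m/day, D_R = D/R = 0.004134 m²/day.
v_R·t = 0.1695 × 948 = 160.686 m; 2√(D_R t) = 3.959 m; argument = (157 − 160.686)/3.959 = -0.9310.
C = C₀ × ½·erfc(-0.9310) = 1.77 × 0.9060 = 1.60 mg/L.

1.60 mg/L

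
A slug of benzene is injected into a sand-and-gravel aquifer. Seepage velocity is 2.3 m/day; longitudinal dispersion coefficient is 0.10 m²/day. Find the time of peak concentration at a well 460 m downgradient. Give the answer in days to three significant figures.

200 days

For the 1D instantaneous-source solution, setting ∂C/∂t = 0 at fixed x gives v²t² + 2Dt − x² = 0, so t = (√(D² + v²x²) − D)/v².
√(D² + v²x²) = √(0.10² + 2.3² × 460²) = 1058; v² = 5.29.
t = (1058 − 0.10)/5.29 = 200 days (vs. the pure-advection estimate x/v = 200 d).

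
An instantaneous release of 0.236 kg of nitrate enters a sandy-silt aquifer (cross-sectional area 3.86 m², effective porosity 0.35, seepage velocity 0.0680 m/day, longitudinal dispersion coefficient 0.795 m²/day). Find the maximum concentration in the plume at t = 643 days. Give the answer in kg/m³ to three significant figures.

0.00218 kg/m³

The peak of an instantaneous 1D plume sits at x = vt; there the Gaussian factor is 1 and C_max = M/(n_e·A·√(4πDt)), where n_e·A is the pore area the mass is dissolved in.
√(4πDt) = √(4π × 0.795 × 643) = 80.15 m, so C_max = 0.236/(0.35 × 3.86 × 80.15) = 0.00218 kg/m³.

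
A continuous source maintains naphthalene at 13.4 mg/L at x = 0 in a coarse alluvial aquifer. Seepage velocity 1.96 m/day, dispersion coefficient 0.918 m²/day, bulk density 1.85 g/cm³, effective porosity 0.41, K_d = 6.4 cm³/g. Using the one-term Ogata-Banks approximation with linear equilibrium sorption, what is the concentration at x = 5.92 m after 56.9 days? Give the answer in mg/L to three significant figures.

Retardation factor R = 1 + ρ_b·K_d/n = 1 + 1.85 × 6.4/0.41 = 29.88.
Sorption retards both mechanisms: v_R = v/R = 0.06560 m/day, D_R = D/R = 0.03072 m²/day.
v_R·t = 0.06560 × 56.9 = 3.73264 m; 2√(D_R t) = 2.644 m; argument = (5.92 − 3.73264)/2.644 = 0.8273.
C = C₀ × ½·erfc(0.8273) = 13.4 × 0.1210 = 1.62 mg/L.

1.62 mg/L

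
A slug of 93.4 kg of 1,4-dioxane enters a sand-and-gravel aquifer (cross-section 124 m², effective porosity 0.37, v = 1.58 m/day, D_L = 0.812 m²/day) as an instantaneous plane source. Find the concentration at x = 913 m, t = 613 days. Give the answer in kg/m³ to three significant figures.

For an instantaneous plane source, C(x,t) = M/(n_e·A·√(4πDt)) · exp(−(x−vt)²/(4Dt)), with n_e·A the pore (flow) area.
Plume center vt = 1.58 × 613 = 968.54 m, so the well at 913 m is 55.54 m upgradient of the peak.
√(4πDt) = 79.09 m, giving peak height M/(n_e·A·√(4πDt)) = 93.4/(0.37 × 124 × 79.09) = 0.02574 kg/m³.
(x−vt)²/(4Dt) = (-55.54)²/(4 × 0.812 × 613) = 1.549; exp(−1.549) = 0.2125.
C = 0.02574 × 0.2125 = 0.00547 kg/m³.

0.00547 kg/m³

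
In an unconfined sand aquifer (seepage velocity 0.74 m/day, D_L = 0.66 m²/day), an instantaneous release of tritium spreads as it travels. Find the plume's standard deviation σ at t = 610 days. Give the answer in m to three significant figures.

Dispersive spreading gives a Gaussian with σ² = 2Dt; advection only shifts the center.
σ = √(2 × 0.66 × 610) = 28.4 m.

28.4 m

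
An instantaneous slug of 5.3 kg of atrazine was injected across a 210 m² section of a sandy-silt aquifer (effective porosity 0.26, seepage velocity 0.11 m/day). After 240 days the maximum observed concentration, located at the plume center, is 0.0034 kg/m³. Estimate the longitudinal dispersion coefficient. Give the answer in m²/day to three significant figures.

0.270 m²/day

At the plume center C_max = M/(n_e·A·√(4πDt)), so D = M²/(4πt·(n_e·A·C_max)²).
n_e·A·C_max = 0.26 × 210 × 0.0034 = 0.1856 kg/m.
D = 5.3²/(4π × 240 × 0.1856²) = 0.270 m²/day.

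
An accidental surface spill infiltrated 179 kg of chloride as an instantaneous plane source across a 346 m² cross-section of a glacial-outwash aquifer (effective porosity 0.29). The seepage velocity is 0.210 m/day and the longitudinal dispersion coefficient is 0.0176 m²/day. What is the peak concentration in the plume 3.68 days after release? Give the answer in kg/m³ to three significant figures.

1.98 kg/m³

The peak of an instantaneous 1D plume sits at x = vt; there the Gaussian factor is 1 and C_max = M/(n_e·A·√(4πDt)), where n_e·A is the pore area the mass is dissolved in.
√(4πDt) = √(4π × 0.0176 × 3.68) = 0.9022 m, so C_max = 179/(0.29 × 346 × 0.9022) = 1.98 kg/m³.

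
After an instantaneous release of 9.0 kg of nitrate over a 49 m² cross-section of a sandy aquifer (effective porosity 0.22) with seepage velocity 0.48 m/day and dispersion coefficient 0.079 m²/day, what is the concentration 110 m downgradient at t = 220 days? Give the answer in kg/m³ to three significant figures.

For an instantaneous plane source, C(x,t) = M/(n_e·A·√(4πDt)) · exp(−(x−vt)²/(4Dt)), with n_e·A the pore (flow) area.
Plume center vt = 0.48 × 220 = 105.6 m, so the well at 110 m is 4.4 m downgradient of the peak.
√(4πDt) = 14.78 m, giving peak height M/(n_e·A·√(4πDt)) = 9.0/(0.22 × 49 × 14.78) = 0.05649 kg/m³.
(x−vt)²/(4Dt) = (4.4)²/(4 × 0.079 × 220) = 0.2785; exp(−0.2785) = 0.7569.
C = 0.05649 × 0.7569 = 0.0428 kg/m³.

0.0428 kg/m³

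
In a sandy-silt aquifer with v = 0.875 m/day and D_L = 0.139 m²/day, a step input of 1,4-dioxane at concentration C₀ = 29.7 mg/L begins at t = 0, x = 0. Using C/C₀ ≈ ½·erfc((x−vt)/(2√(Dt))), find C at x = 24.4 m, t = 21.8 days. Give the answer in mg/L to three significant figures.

For a continuous step input, C/C₀ ≈ ½·erfc((x−vt)/(2√(Dt))).
vt = 0.875 × 21.8 = 19.075 m and 2√(Dt) = 2√(0.139 × 21.8) = 3.481 m.
Argument (x−vt)/(2√(Dt)) = (24.4 − 19.075)/3.481 = 1.530; ½·erfc(1.530) = 0.01524.
C = 29.7 × 0.01524 = 0.453 mg/L.

0.453 mg/L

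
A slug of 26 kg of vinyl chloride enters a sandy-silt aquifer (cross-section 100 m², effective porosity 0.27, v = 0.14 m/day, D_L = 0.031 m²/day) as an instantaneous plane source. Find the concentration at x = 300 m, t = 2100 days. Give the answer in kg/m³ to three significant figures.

0.0293 kg/m³

For an instantaneous plane source, C(x,t) = M/(n_e·A·√(4πDt)) · exp(−(x−vt)²/(4Dt)), with n_e·A the pore (flow) area.
Plume center vt = 0.14 × 2100 = 294 m, so the well at 300 m is 6 m downgradient of the peak.
√(4πDt) = 28.60 m, giving peak height M/(n_e·A·√(4πDt)) = 26/(0.27 × 100 × 28.60) = 0.03367 kg/m³.
(x−vt)²/(4Dt) = (6)²/(4 × 0.031 × 2100) = 0.1382; exp(−0.1382) = 0.8709.
C = 0.03367 × 0.8709 = 0.0293 kg/m³.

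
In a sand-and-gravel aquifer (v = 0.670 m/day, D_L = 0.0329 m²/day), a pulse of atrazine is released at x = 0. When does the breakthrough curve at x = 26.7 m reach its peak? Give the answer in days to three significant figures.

For the 1D instantaneous-source solution, setting ∂C/∂t = 0 at fixed x gives v²t² + 2Dt − x² = 0, so t = (√(D² + v²x²) − D)/v².
√(D² + v²x²) = √(0.0329² + 0.670² × 26.7²) = 17.89; v² = 0.4489.
t = (17.89 − 0.0329)/0.4489 = 39.8 days (vs. the pure-advection estimate x/v = 39.9 d).

39.8 days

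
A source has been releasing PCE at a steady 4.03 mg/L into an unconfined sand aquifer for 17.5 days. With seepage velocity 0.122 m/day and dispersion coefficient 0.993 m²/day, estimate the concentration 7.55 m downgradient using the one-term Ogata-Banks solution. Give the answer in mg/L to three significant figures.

For a continuous step input, C/C₀ ≈ ½·erfc((x−vt)/(2√(Dt))).
vt = 0.122 × 17.5 = 2.135 m and 2√(Dt) = 2√(0.993 × 17.5) = 8.337 m.
Argument (x−vt)/(2√(Dt)) = (7.55 − 2.135)/8.337 = 0.6495; ½·erfc(0.6495) = 0.1792.
C = 4.03 × 0.1792 = 0.722 mg/L.

0.722 mg/L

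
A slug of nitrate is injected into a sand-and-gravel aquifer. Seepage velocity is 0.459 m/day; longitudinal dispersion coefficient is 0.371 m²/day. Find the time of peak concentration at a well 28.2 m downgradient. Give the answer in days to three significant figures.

For the 1D instantaneous-source solution, setting ∂C/∂t = 0 at fixed x gives v²t² + 2Dt − x² = 0, so t = (√(D² + v²x²) − D)/v².
√(D² + v²x²) = √(0.371² + 0.459² × 28.2²) = 12.95; v² = 0.210681.
t = (12.95 − 0.371)/0.210681 = 59.7 days (vs. the pure-advection estimate x/v = 61.4 d).

59.7 days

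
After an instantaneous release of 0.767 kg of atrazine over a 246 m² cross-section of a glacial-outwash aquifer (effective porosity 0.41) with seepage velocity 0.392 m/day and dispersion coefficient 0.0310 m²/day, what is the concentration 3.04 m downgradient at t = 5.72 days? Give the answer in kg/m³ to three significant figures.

For an instantaneous plane source, C(x,t) = M/(n_e·A·√(4πDt)) · exp(−(x−vt)²/(4Dt)), with n_e·A the pore (flow) area.
Plume center vt = 0.392 × 5.72 = 2.24224 m, so the well at 3.04 m is 0.79776 m downgradient of the peak.
√(4πDt) = 1.493 m, giving peak height M/(n_e·A·√(4πDt)) = 0.767/(0.41 × 246 × 1.493) = 0.005094 kg/m³.
(x−vt)²/(4Dt) = (0.79776)²/(4 × 0.0310 × 5.72) = 0.8973; exp(−0.8973) = 0.4077.
C = 0.005094 × 0.4077 = 0.00208 kg/m³.

0.00208 kg/m³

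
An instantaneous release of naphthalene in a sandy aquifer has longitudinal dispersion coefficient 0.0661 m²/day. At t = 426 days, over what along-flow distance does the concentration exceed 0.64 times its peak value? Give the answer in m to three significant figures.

14.2 m

The plume is Gaussian with σ = √(2Dt) = √(2 × 0.0661 × 426) = 7.504 m.
C/C_peak = exp(−Δx²/(2σ²)) = 0.64 ⇒ Δx = σ·√(−2 ln 0.64) = 7.504 × 0.9448 = 7.090 m.
Width = 2Δx = 14.2 m.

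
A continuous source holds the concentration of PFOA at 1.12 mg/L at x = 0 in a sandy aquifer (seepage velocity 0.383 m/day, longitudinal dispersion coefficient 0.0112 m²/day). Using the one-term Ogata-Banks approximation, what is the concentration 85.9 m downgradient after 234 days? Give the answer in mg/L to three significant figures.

1.06 mg/L

For a continuous step input, C/C₀ ≈ ½·erfc((x−vt)/(2√(Dt))).
vt = 0.383 × 234 = 89.622 m and 2√(Dt) = 2√(0.0112 × 234) = 3.238 m.
Argument (x−vt)/(2√(Dt)) = (85.9 − 89.622)/3.238 = -1.149; ½·erfc(-1.149) = 0.9479.
C = 1.12 × 0.9479 = 1.06 mg/L.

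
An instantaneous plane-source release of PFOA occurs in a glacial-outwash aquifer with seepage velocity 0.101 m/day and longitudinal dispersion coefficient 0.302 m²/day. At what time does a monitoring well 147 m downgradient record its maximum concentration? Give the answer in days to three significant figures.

1430 days

For the 1D instantaneous-source solution, setting ∂C/∂t = 0 at fixed x gives v²t² + 2Dt − x² = 0, so t = (√(D² + v²x²) − D)/v².
√(D² + v²x²) = √(0.302² + 0.101² × 147²) = 14.85; v² = 0.010201.
t = (14.85 − 0.302)/0.010201 = 1430 days (vs. the pure-advection estimate x/v = 1460 d).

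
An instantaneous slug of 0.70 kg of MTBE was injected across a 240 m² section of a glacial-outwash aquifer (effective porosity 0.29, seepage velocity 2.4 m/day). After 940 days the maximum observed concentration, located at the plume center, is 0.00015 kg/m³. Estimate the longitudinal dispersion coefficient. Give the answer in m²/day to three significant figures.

0.381 m²/day

At the plume center C_max = M/(n_e·A·√(4πDt)), so D = M²/(4πt·(n_e·A·C_max)²).
n_e·A·C_max = 0.29 × 240 × 0.00015 = 0.01044 kg/m.
D = 0.70²/(4π × 940 × 0.01044²) = 0.381 m²/day.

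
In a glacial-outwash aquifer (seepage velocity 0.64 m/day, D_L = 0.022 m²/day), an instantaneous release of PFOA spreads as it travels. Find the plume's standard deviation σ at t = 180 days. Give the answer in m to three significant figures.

2.81 m

Dispersive spreading gives a Gaussian with σ² = 2Dt; advection only shifts the center.
σ = √(2 × 0.022 × 180) = 2.81 m.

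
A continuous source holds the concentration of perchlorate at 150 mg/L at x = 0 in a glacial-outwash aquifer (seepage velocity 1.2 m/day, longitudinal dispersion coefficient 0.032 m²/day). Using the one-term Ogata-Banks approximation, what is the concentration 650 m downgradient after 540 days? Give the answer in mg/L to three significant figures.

55.0 mg/L

For a continuous step input, C/C₀ ≈ ½·erfc((x−vt)/(2√(Dt))).
vt = 1.2 × 540 = 648 m and 2√(Dt) = 2√(0.032 × 540) = 8.314 m.
Argument (x−vt)/(2√(Dt)) = (650 − 648)/8.314 = 0.2406; ½·erfc(0.2406) = 0.3668.
C = 150 × 0.3668 = 55.0 mg/L.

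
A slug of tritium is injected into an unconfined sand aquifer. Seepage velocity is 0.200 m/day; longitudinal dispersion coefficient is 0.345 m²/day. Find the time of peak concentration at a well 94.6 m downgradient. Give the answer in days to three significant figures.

For the 1D instantaneous-source solution, setting ∂C/∂t = 0 at fixed x gives v²t² + 2Dt − x² = 0, so t = (√(D² + v²x²) − D)/v².
√(D² + v²x²) = √(0.345² + 0.200² × 94.6²) = 18.92; v² = 0.04.
t = (18.92 − 0.345)/0.04 = 464 days (vs. the pure-advection estimate x/v = 473 d).

464 days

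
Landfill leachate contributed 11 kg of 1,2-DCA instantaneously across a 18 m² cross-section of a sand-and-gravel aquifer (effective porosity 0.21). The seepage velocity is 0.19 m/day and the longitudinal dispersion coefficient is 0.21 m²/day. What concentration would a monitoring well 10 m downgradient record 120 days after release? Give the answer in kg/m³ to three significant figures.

For an instantaneous plane source, C(x,t) = M/(n_e·A·√(4πDt)) · exp(−(x−vt)²/(4Dt)), with n_e·A the pore (flow) area.
Plume center vt = 0.19 × 120 = 22.8 m, so the well at 10 m is 12.8 m upgradient of the peak.
√(4πDt) = 17.80 m, giving peak height M/(n_e·A·√(4πDt)) = 11/(0.21 × 18 × 17.80) = 0.1635 kg/m³.
(x−vt)²/(4Dt) = (-12.8)²/(4 × 0.21 × 120) = 1.625; exp(−1.625) = 0.1969.
C = 0.1635 × 0.1969 = 0.0322 kg/m³.

0.0322 kg/m³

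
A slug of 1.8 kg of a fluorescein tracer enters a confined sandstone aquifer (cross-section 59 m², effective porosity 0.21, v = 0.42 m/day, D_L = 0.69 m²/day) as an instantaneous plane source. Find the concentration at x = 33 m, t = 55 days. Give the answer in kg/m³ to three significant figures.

For an instantaneous plane source, C(x,t) = M/(n_e·A·√(4πDt)) · exp(−(x−vt)²/(4Dt)), with n_e·A the pore (flow) area.
Plume center vt = 0.42 × 55 = 23.1 m, so the well at 33 m is 9.9 m downgradient of the peak.
√(4πDt) = 21.84 m, giving peak height M/(n_e·A·√(4πDt)) = 1.8/(0.21 × 59 × 21.84) = 0.006652 kg/m³.
(x−vt)²/(4Dt) = (9.9)²/(4 × 0.69 × 55) = 0.6457; exp(−0.6457) = 0.5243.
C = 0.006652 × 0.5243 = 0.00349 kg/m³.

0.00349 kg/m³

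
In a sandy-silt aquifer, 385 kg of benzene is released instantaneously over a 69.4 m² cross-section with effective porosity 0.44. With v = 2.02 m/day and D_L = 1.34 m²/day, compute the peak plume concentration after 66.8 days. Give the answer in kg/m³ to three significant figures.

The peak of an instantaneous 1D plume sits at x = vt; there the Gaussian factor is 1 and C_max = M/(n_e·A·√(4πDt)), where n_e·A is the pore area the mass is dissolved in.
√(4πDt) = √(4π × 1.34 × 66.8) = 33.54 m, so C_max = 385/(0.44 × 69.4 × 33.54) = 0.376 kg/m³.

0.376 kg/m³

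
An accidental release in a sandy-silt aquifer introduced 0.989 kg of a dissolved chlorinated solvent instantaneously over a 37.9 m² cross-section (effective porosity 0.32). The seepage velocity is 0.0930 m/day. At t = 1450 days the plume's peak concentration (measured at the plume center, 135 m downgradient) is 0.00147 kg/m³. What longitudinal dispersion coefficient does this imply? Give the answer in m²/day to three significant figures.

At the plume center C_max = M/(n_e·A·√(4πDt)), so D = M²/(4πt·(n_e·A·C_max)²).
n_e·A·C_max = 0.32 × 37.9 × 0.00147 = 0.01783 kg/m.
D = 0.989²/(4π × 1450 × 0.01783²) = 0.169 m²/day.

0.169 m²/day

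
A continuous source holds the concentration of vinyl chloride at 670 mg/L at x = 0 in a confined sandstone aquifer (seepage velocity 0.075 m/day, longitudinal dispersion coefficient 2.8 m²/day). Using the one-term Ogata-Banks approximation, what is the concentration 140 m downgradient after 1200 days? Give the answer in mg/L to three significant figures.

For a continuous step input, C/C₀ ≈ ½·erfc((x−vt)/(2√(Dt))).
vt = 0.075 × 1200 = 90 m and 2√(Dt) = 2√(2.8 × 1200) = 115.9 m.
Argument (x−vt)/(2√(Dt)) = (140 − 90)/115.9 = 0.4314; ½·erfc(0.4314) = 0.2709.
C = 670 × 0.2709 = 182 mg/L.

182 mg/L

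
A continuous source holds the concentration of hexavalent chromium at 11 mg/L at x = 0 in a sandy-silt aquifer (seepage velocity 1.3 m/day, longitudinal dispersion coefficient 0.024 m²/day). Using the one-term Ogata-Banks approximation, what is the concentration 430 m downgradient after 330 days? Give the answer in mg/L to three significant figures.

4.41 mg/L

For a continuous step input, C/C₀ ≈ ½·erfc((x−vt)/(2√(Dt))).
vt = 1.3 × 330 = 429 m and 2√(Dt) = 2√(0.024 × 330) = 5.628 m.
Argument (x−vt)/(2√(Dt)) = (430 − 429)/5.628 = 0.1777; ½·erfc(0.1777) = 0.4008.
C = 11 × 0.4008 = 4.41 mg/L.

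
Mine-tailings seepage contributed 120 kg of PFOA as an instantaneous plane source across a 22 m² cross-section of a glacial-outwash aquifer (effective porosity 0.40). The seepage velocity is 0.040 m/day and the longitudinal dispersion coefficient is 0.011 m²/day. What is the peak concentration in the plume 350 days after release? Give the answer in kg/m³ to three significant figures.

1.96 kg/m³

The peak of an instantaneous 1D plume sits at x = vt; there the Gaussian factor is 1 and C_max = M/(n_e·A·√(4πDt)), where n_e·A is the pore area the mass is dissolved in.
√(4πDt) = √(4π × 0.011 × 350) = 6.956 m, so C_max = 120/(0.40 × 22 × 6.956) = 1.96 kg/m³.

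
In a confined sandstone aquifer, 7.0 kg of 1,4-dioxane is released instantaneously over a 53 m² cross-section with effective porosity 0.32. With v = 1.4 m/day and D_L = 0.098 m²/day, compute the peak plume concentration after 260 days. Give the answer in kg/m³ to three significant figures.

The peak of an instantaneous 1D plume sits at x = vt; there the Gaussian factor is 1 and C_max = M/(n_e·A·√(4πDt)), where n_e·A is the pore area the mass is dissolved in.
√(4πDt) = √(4π × 0.098 × 260) = 17.89 m, so C_max = 7.0/(0.32 × 53 × 17.89) = 0.0231 kg/m³.

0.0231 kg/m³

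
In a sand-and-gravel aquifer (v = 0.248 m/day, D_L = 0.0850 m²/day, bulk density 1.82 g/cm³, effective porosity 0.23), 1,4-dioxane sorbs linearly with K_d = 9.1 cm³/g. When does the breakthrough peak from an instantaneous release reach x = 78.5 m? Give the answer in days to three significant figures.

Retardation factor R = 1 + ρ_b·K_d/n = 1 + 1.82 × 9.1/0.23 = 73.01.
Sorption retards both mechanisms: v_R = v/R = 0.003397 m/day, D_R = D/R = 0.001164 m²/day.
Peak time from v_R²t² + 2D_R t − x² = 0: t = (√(D_R² + v_R²x²) − D_R)/v_R².
√(D_R² + v_R²x²) = √(0.001164² + 0.003397² × 78.5²) = 0.2667; v_R² = 1.154e-05.
t = (0.2667 − 0.001164)/1.154e-05 = 23000 days.

23000 days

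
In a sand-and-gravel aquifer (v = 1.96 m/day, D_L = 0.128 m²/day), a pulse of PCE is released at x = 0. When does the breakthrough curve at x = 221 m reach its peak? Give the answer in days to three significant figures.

For the 1D instantaneous-source solution, setting ∂C/∂t = 0 at fixed x gives v²t² + 2Dt − x² = 0, so t = (√(D² + v²x²) − D)/v².
√(D² + v²x²) = √(0.128² + 1.96² × 221²) = 433.2; v² = 3.8416.
t = (433.2 − 0.128)/3.8416 = 113 days (vs. the pure-advection estimate x/v = 113 d).

113 days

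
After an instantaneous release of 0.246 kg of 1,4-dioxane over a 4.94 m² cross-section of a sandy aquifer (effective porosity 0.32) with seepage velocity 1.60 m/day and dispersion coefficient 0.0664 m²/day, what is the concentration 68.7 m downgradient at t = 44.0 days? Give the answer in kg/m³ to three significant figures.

For an instantaneous plane source, C(x,t) = M/(n_e·A·√(4πDt)) · exp(−(x−vt)²/(4Dt)), with n_e·A the pore (flow) area.
Plume center vt = 1.60 × 44.0 = 70.4 m, so the well at 68.7 m is 1.7 m upgradient of the peak.
√(4πDt) = 6.059 m, giving peak height M/(n_e·A·√(4πDt)) = 0.246/(0.32 × 4.94 × 6.059) = 0.02568 kg/m³.
(x−vt)²/(4Dt) = (-1.7)²/(4 × 0.0664 × 44.0) = 0.2473; exp(−0.2473) = 0.7809.
C = 0.02568 × 0.7809 = 0.0201 kg/m³.

0.0201 kg/m³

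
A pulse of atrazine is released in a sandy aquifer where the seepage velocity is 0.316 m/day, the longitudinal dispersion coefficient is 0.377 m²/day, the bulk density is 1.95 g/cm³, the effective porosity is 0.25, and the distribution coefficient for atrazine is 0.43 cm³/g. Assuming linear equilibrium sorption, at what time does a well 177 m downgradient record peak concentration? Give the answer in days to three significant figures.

2420 days

Retardation factor R = 1 + ρ_b·K_d/n = 1 + 1.95 × 0.43/0.25 = 4.354.
Sorption retards both mechanisms: v_R = v/R = 0.07258 m/day, D_R = D/R = 0.08659 m²/day.
Peak time from v_R²t² + 2D_R t − x² = 0: t = (√(D_R² + v_R²x²) − D_R)/v_R².
√(D_R² + v_R²x²) = √(0.08659² + 0.07258² × 177²) = 12.85; v_R² = 0.005268.
t = (12.85 − 0.08659)/0.005268 = 2420 days.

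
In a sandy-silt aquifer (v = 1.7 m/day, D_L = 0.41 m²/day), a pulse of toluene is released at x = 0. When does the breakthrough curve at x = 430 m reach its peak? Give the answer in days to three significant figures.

For the 1D instantaneous-source solution, setting ∂C/∂t = 0 at fixed x gives v²t² + 2Dt − x² = 0, so t = (√(D² + v²x²) − D)/v².
√(D² + v²x²) = √(0.41² + 1.7² × 430²) = 731.0; v² = 2.89.
t = (731.0 − 0.41)/2.89 = 253 days (vs. the pure-advection estimate x/v = 253 d).

253 days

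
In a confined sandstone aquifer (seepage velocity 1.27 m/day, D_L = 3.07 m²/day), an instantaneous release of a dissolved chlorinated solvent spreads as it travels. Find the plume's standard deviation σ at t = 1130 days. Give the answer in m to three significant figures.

Dispersive spreading gives a Gaussian with σ² = 2Dt; advection only shifts the center.
σ = √(2 × 3.07 × 1130) = 83.3 m.

83.3 m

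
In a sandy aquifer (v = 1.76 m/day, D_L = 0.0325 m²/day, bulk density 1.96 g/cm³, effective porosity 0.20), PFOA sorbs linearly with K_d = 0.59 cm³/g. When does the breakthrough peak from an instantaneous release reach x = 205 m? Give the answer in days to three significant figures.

790 days

Retardation factor R = 1 + ρ_b·K_d/n = 1 + 1.96 × 0.59/0.20 = 6.782.
Sorption retards both mechanisms: v_R = v/R = 0.2595 m/day, D_R = D/R = 0.004792 m²/day.
Peak time from v_R²t² + 2D_R t − x² = 0: t = (√(D_R² + v_R²x²) − D_R)/v_R².
√(D_R² + v_R²x²) = √(0.004792² + 0.2595² × 205²) = 53.20; v_R² = 0.06734.
t = (53.20 − 0.004792)/0.06734 = 790 days.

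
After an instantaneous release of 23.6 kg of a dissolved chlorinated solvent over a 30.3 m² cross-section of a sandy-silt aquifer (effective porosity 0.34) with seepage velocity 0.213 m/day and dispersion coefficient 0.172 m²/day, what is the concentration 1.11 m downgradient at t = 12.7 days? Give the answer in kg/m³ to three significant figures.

0.327 kg/m³

For an instantaneous plane source, C(x,t) = M/(n_e·A·√(4πDt)) · exp(−(x−vt)²/(4Dt)), with n_e·A the pore (flow) area.
Plume center vt = 0.213 × 12.7 = 2.7051 m, so the well at 1.11 m is 1.5951 m upgradient of the peak.
√(4πDt) = 5.239 m, giving peak height M/(n_e·A·√(4πDt)) = 23.6/(0.34 × 30.3 × 5.239) = 0.4373 kg/m³.
(x−vt)²/(4Dt) = (-1.5951)²/(4 × 0.172 × 12.7) = 0.2912; exp(−0.2912) = 0.7474.
C = 0.4373 × 0.7474 = 0.327 kg/m³.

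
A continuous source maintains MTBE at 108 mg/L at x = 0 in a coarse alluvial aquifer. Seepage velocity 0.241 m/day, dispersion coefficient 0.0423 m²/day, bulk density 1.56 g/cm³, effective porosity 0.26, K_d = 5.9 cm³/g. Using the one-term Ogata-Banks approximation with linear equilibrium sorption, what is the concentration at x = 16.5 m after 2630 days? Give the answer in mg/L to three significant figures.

69.6 mg/L

Retardation factor R = 1 + ρ_b·K_d/n = 1 + 1.56 × 5.9/0.26 = 36.40.
Sorption retards both mechanisms: v_R = v/R = 0.006621 m/day, D_R = D/R = 0.001162 m²/day.
v_R·t = 0.006621 × 2630 = 17.41323 m; 2√(D_R t) = 3.496 m; argument = (16.5 − 17.41323)/3.496 = -0.2612.
C = C₀ × ½·erfc(-0.2612) = 108 × 0.6441 = 69.6 mg/L.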